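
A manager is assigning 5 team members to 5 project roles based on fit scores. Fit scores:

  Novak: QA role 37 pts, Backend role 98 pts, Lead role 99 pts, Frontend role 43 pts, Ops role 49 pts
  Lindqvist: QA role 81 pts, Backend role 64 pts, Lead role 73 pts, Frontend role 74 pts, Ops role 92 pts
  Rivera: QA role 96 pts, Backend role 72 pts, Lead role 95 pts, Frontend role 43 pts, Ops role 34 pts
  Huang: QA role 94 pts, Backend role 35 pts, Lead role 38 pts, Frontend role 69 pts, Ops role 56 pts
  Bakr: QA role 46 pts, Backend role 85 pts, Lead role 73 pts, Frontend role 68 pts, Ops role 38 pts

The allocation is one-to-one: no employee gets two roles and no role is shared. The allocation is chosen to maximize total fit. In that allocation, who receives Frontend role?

Bakr receives Frontend role.

Optimal: Novak→Backend role (98 pts), Lindqvist→Ops role (92 pts), Rivera→Lead role (95 pts), Huang→QA role (94 pts), Bakr→Frontend role (68 pts) — total 98+92+95+94+68 = 447 pts.
Max-entry greedy (repeatedly take the single best remaining cell) gives 441 pts, worse by 6.
Swapping Huang↔Rivera (Huang→Lead role 38 pts, Rivera→QA role 96 pts) loses 55.
Bakr's own top role is Backend role (85 pts), but forcing Bakr→Backend role and reassigning the rest optimally gives only 441 pts — worse by 6.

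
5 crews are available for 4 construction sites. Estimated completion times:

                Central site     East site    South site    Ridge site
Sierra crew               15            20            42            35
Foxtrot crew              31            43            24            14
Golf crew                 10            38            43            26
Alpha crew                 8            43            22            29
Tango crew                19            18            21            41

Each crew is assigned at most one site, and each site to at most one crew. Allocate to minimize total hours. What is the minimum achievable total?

Optimal: Alpha crew→Central site (8 hours), Sierra crew→East site (20 hours), Tango crew→South site (21 hours), Foxtrot crew→Ridge site (14 hours) — total 8+20+21+14 = 63 hours.
Row-greedy (each crew in turn takes its cheapest remaining site) gives 89 hours, worse by 26.
Next-best assignment: Golf crew→Central site, Tango crew→East site, Alpha crew→South site, Foxtrot crew→Ridge site = 64 hours.
Swapping Foxtrot crew↔Tango crew (Foxtrot crew→South site 24 hours, Tango crew→Ridge site 41 hours) adds 30.

Min total: 63 hours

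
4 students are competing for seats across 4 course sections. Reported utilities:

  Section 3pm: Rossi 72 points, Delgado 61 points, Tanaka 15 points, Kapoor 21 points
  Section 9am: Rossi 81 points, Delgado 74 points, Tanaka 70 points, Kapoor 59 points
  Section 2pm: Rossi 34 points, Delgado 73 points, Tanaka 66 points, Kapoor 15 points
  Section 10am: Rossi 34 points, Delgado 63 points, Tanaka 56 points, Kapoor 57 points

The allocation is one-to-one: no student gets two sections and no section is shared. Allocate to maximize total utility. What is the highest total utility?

This is a one-to-one assignment (maximum-weight bipartite matching).
Optimal: Rossi→Section 3pm (72 points), Delgado→Section 2pm (73 points), Tanaka→Section 9am (70 points), Kapoor→Section 10am (57 points) — total 72+73+70+57 = 272 points.
Column-greedy (each section in turn goes to its best remaining student) gives 269 points, worse by 3.
Swapping Tanaka↔Kapoor (Tanaka→Section 10am 56 points, Kapoor→Section 9am 59 points) loses 12.
No other one-to-one assignment exceeds 272 points.

Max total: 272 points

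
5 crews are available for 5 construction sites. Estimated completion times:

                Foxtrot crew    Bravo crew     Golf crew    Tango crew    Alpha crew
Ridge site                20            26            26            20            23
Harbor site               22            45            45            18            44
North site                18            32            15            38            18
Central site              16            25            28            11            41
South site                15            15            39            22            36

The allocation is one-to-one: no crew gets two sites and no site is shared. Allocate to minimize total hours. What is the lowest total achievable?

Min total: 86 hours

Treat this as an assignment problem: match each crew to one site.
Optimal: Foxtrot crew→Harbor site (22 hours), Bravo crew→South site (15 hours), Golf crew→North site (15 hours), Tango crew→Central site (11 hours), Alpha crew→Ridge site (23 hours) — total 22+15+15+11+23 = 86 hours.
Row-greedy (each crew in turn takes its cheapest remaining site) gives 96 hours, worse by 10.
Next-best assignment: Foxtrot crew→Central site, Bravo crew→South site, Golf crew→North site, Tango crew→Harbor site, Alpha crew→Ridge site = 87 hours.
Every other assignment is strictly worse.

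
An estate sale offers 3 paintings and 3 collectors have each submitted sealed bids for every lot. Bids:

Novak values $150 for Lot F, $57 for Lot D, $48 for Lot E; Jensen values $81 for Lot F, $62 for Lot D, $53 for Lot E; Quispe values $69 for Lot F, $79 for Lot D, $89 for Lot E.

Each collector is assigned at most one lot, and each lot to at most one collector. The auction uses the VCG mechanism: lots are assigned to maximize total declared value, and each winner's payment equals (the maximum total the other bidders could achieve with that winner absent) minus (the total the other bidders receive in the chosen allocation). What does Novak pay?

Novak pays $19.

Efficient allocation: Novak→Lot F ($150), Jensen→Lot D ($62), Quispe→Lot E ($89); total welfare W = $301.
Novak receives Lot F at value $150, so the others get W − 150 = $151.
Without Novak: best allocation of the remaining 2 bidders over all 3 lots is Jensen→Lot F ($81), Quispe→Lot E ($89), total $170.
VCG payment = (others' best without Novak) − (others' welfare with Novak) = 170 − 151 = $19.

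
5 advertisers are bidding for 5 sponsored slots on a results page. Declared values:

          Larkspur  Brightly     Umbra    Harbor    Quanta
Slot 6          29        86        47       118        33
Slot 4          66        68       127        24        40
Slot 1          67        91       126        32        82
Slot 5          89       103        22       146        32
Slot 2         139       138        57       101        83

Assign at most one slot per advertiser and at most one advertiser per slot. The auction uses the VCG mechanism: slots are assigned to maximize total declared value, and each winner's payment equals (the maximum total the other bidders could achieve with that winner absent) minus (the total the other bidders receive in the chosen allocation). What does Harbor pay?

Harbor pays $17.

Efficient allocation: Larkspur→Slot 2 ($139), Brightly→Slot 6 ($86), Umbra→Slot 4 ($127), Harbor→Slot 5 ($146), Quanta→Slot 1 ($82); total welfare W = $580.
Harbor receives Slot 5 at value $146, so the others get W − 146 = $434.
Without Harbor: best allocation of the remaining 4 bidders over all 5 slots is Larkspur→Slot 2 ($139), Brightly→Slot 5 ($103), Umbra→Slot 4 ($127), Quanta→Slot 1 ($82), total $451.
VCG payment = (others' best without Harbor) − (others' welfare with Harbor) = 451 − 434 = $17.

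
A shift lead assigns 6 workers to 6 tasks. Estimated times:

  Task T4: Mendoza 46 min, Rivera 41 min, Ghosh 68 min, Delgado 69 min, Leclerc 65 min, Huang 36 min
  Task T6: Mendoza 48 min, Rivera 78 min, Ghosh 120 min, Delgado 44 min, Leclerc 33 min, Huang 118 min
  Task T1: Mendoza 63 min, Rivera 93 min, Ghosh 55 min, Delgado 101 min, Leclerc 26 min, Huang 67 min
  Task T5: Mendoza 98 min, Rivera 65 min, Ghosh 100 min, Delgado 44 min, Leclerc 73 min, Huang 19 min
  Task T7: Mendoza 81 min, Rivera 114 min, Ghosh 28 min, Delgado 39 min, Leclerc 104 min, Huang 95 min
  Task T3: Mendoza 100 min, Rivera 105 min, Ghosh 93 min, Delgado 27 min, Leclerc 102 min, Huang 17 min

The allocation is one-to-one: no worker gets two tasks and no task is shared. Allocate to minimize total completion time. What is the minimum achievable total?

Min total: 189 min

Optimal: Mendoza→Task T6 (48 min), Rivera→Task T4 (41 min), Ghosh→Task T7 (28 min), Delgado→Task T3 (27 min), Leclerc→Task T1 (26 min), Huang→Task T5 (19 min) — total 48+41+28+27+26+19 = 189 min.
Row-greedy (each worker in turn takes its cheapest remaining task) gives 310 min, worse by 121.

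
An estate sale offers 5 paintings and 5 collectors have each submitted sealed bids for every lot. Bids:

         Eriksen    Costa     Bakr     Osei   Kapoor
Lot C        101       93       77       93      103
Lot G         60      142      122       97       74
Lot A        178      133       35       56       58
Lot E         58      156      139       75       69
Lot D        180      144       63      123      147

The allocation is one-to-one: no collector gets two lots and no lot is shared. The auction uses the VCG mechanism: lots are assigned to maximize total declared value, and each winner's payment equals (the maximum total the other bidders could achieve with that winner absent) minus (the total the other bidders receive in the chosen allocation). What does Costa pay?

Efficient allocation: Eriksen→Lot A ($178), Costa→Lot G ($142), Bakr→Lot E ($139), Osei→Lot C ($93), Kapoor→Lot D ($147); total welfare W = $699.
Costa receives Lot G at value $142, so the others get W − 142 = $557.
Without Costa: best allocation of the remaining 4 bidders over all 5 lots is Eriksen→Lot A ($178), Bakr→Lot E ($139), Osei→Lot G ($97), Kapoor→Lot D ($147), total $561.
VCG payment = (others' best without Costa) − (others' welfare with Costa) = 561 − 557 = $4.

Costa pays $4.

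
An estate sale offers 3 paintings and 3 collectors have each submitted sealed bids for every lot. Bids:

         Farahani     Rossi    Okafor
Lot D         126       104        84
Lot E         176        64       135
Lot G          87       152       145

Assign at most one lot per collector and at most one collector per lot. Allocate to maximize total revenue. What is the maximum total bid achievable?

Max total: $425

Optimal: Farahani→Lot E ($176), Rossi→Lot D ($104), Okafor→Lot G ($145) — total 176+104+145 = $425.
Max-entry greedy (repeatedly take the single best remaining cell) gives $412, worse by 13.
Next-best assignment: Farahani→Lot D, Rossi→Lot G, Okafor→Lot E = $413.
Swapping Rossi↔Farahani (Rossi→Lot E $64, Farahani→Lot D $126) loses 90.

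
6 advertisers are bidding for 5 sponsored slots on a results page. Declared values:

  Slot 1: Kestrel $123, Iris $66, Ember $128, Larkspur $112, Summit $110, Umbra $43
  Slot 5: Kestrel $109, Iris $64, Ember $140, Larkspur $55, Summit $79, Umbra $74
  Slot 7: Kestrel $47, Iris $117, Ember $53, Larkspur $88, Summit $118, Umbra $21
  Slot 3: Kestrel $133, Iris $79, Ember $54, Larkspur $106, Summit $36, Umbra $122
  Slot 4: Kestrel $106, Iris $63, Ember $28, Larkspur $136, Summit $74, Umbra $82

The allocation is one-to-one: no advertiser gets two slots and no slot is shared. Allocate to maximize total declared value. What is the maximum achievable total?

Treat this as an assignment problem: match each advertiser to one slot.
Optimal: Kestrel→Slot 1 ($123), Ember→Slot 5 ($140), Summit→Slot 7 ($118), Umbra→Slot 3 ($122), Larkspur→Slot 4 ($136) — total 123+140+118+122+136 = $639.
Max-entry greedy (repeatedly take the single best remaining cell) gives $593, worse by 46.

Maximum total: $639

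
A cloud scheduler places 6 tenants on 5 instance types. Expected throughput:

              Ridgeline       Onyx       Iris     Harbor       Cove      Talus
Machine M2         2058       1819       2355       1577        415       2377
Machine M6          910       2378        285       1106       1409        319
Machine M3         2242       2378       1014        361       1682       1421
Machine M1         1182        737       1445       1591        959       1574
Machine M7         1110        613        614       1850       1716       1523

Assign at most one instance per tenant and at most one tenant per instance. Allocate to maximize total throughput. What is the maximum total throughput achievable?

Max total: 10399 ops/s

This is the linear assignment problem.
Optimal: Iris→Machine M2 (2355 ops/s), Onyx→Machine M6 (2378 ops/s), Ridgeline→Machine M3 (2242 ops/s), Talus→Machine M1 (1574 ops/s), Harbor→Machine M7 (1850 ops/s) — total 2355+2378+2242+1574+1850 = 10399 ops/s.
Max-entry greedy (repeatedly take the single best remaining cell) gives 10292 ops/s, worse by 107.
Swapping Harbor↔Talus (Harbor→Machine M1 1591 ops/s, Talus→Machine M7 1523 ops/s) loses 310.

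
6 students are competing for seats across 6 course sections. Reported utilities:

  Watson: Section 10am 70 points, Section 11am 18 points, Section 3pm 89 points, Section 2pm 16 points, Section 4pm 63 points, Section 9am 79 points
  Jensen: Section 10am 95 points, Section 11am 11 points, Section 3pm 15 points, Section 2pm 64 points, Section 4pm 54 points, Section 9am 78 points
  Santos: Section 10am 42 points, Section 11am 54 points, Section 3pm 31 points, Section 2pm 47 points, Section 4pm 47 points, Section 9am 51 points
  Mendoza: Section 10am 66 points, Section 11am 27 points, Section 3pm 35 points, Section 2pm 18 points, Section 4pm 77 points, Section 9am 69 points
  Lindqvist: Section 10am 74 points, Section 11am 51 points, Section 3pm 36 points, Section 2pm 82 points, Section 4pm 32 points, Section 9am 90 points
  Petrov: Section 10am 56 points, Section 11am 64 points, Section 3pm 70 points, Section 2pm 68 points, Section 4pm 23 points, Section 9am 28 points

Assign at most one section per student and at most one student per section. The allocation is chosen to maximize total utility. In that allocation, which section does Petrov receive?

Petrov receives Section 2pm.

Optimal: Watson→Section 3pm (89 points), Jensen→Section 10am (95 points), Santos→Section 11am (54 points), Mendoza→Section 4pm (77 points), Lindqvist→Section 9am (90 points), Petrov→Section 2pm (68 points) — total 89+95+54+77+90+68 = 473 points.
Column-greedy (each section in turn goes to its best remaining student) gives 458 points, worse by 15.
Next-best assignment: Watson→Section 3pm, Jensen→Section 10am, Santos→Section 2pm, Mendoza→Section 4pm, Lindqvist→Section 9am, Petrov→Section 11am = 462 points.
No other one-to-one assignment exceeds 473 points.
Petrov's own top section is Section 3pm (70 points), but forcing Petrov→Section 3pm and reassigning the rest optimally gives only 457 points — worse by 16.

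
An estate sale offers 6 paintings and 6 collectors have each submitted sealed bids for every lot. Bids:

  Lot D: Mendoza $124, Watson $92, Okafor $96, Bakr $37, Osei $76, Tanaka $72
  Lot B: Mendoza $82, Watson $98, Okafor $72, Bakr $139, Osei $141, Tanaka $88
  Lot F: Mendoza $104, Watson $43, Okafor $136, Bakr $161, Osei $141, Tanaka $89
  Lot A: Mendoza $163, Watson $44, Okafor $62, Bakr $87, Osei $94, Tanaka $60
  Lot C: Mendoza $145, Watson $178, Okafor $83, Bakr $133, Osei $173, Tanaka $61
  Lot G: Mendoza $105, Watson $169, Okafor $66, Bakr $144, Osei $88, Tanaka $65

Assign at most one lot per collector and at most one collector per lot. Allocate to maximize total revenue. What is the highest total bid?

Optimal: Mendoza→Lot A ($163), Watson→Lot G ($169), Okafor→Lot F ($136), Bakr→Lot B ($139), Osei→Lot C ($173), Tanaka→Lot D ($72) — total 163+169+136+139+173+72 = $852.
Column-greedy (each lot in turn goes to its best remaining collector) gives $731, worse by 121.
Next-best assignment: Mendoza→Lot A, Watson→Lot G, Okafor→Lot D, Bakr→Lot F, Osei→Lot C, Tanaka→Lot B = $850.
Checked against all permutations: $852 is optimal.

Maximum total: $852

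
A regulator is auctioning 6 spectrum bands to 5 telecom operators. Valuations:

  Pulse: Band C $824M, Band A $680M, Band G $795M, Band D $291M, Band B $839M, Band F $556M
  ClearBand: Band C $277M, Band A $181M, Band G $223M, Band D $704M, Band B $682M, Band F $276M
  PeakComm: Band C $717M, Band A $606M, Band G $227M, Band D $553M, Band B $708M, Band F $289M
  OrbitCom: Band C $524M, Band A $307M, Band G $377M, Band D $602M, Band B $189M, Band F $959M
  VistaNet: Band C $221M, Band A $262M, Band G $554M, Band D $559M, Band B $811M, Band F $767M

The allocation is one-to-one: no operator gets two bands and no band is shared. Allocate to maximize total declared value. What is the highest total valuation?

Optimal: Pulse→Band G ($795M), ClearBand→Band D ($704M), PeakComm→Band C ($717M), OrbitCom→Band F ($959M), VistaNet→Band B ($811M) — total 795+704+717+959+811 = $3986M.
Max-entry greedy (repeatedly take the single best remaining cell) gives $3773M, worse by 213.
Checked against all permutations: $3986M is optimal.

Max total: $3986M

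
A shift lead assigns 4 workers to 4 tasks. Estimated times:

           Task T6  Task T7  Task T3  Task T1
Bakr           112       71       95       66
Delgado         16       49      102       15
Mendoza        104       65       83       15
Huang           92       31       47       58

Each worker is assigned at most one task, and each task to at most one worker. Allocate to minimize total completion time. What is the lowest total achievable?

Minimum total: 149 min

Optimal: Bakr→Task T7 (71 min), Delgado→Task T6 (16 min), Mendoza→Task T1 (15 min), Huang→Task T3 (47 min) — total 71+16+15+47 = 149 min.
Row-greedy (each worker in turn takes its cheapest remaining task) gives 194 min, worse by 45.
Swapping Huang↔Mendoza (Huang→Task T1 58 min, Mendoza→Task T3 83 min) adds 79.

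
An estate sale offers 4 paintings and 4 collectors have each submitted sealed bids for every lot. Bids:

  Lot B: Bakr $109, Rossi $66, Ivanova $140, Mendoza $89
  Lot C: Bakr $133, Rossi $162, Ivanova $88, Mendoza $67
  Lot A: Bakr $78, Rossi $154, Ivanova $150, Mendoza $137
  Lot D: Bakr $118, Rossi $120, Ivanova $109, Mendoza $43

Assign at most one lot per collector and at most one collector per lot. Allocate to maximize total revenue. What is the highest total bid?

Optimal: Bakr→Lot D ($118), Rossi→Lot C ($162), Ivanova→Lot B ($140), Mendoza→Lot A ($137) — total 118+162+140+137 = $557.
Every other assignment is strictly worse.

Max total: $557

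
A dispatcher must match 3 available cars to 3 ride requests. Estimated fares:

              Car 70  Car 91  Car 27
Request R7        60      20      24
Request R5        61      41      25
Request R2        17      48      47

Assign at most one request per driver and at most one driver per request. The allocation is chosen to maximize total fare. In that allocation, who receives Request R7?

Car 70 receives Request R7.

This is the linear assignment problem.
Optimal: Car 70→Request R7 ($60), Car 91→Request R5 ($41), Car 27→Request R2 ($47) — total 60+41+47 = $148.
Row-greedy (each driver in turn takes its best remaining request) gives $133, worse by 15.
Car 70's own top request is Request R5 ($61), but forcing Car 70→Request R5 and reassigning the rest optimally gives only $133 — worse by 15.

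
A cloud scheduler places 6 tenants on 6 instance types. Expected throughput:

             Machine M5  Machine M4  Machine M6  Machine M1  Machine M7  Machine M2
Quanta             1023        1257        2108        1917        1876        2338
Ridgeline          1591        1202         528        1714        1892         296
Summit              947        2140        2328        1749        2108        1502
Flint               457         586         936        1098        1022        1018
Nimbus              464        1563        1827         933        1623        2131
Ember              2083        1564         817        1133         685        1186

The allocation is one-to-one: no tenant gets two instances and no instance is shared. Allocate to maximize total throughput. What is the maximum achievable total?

This is the linear assignment problem.
Optimal: Quanta→Machine M6 (2108 ops/s), Ridgeline→Machine M7 (1892 ops/s), Summit→Machine M4 (2140 ops/s), Flint→Machine M1 (1098 ops/s), Nimbus→Machine M2 (2131 ops/s), Ember→Machine M5 (2083 ops/s) — total 2108+1892+2140+1098+2131+2083 = 11452 ops/s.
Next-best assignment: Quanta→Machine M2, Ridgeline→Machine M7, Summit→Machine M4, Flint→Machine M1, Nimbus→Machine M6, Ember→Machine M5 = 11378 ops/s.
Swapping Summit↔Nimbus (Summit→Machine M2 1502 ops/s, Nimbus→Machine M4 1563 ops/s) loses 1206.
Checked against all permutations: 11452 ops/s is optimal.

Max total: 11452 ops/s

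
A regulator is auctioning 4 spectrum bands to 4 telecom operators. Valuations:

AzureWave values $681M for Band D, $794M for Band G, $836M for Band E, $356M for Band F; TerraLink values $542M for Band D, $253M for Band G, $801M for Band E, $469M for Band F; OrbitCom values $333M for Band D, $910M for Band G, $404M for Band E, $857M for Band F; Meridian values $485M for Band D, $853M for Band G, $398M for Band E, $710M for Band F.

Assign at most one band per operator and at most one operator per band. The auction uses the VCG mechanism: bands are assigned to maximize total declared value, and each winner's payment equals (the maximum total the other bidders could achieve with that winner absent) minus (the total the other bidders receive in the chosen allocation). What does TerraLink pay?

TerraLink pays $155M.

Efficient allocation: AzureWave→Band D ($681M), TerraLink→Band E ($801M), OrbitCom→Band F ($857M), Meridian→Band G ($853M); total welfare W = $3192M.
TerraLink receives Band E at value $801M, so the others get W − 801 = $2391M.
Without TerraLink: best allocation of the remaining 3 bidders over all 4 bands is AzureWave→Band E ($836M), OrbitCom→Band F ($857M), Meridian→Band G ($853M), total $2546M.
VCG payment = (others' best without TerraLink) − (others' welfare with TerraLink) = 2546 − 2391 = $155M.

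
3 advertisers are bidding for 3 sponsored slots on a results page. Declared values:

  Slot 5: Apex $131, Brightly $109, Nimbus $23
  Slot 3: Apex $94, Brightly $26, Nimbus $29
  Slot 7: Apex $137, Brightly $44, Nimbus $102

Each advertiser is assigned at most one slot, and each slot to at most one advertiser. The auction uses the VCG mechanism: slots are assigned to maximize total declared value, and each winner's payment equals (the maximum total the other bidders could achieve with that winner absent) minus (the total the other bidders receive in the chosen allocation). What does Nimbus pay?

Efficient allocation: Apex→Slot 3 ($94), Brightly→Slot 5 ($109), Nimbus→Slot 7 ($102); total welfare W = $305.
Nimbus receives Slot 7 at value $102, so the others get W − 102 = $203.
Without Nimbus: best allocation of the remaining 2 bidders over all 3 slots is Apex→Slot 7 ($137), Brightly→Slot 5 ($109), total $246.
VCG payment = (others' best without Nimbus) − (others' welfare with Nimbus) = 246 − 203 = $43.

Nimbus pays $43.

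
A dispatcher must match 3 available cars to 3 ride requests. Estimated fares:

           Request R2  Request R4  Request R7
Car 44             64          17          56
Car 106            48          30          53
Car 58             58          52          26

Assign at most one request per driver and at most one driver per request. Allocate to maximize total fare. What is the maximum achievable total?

Optimal: Car 44→Request R2 ($64), Car 106→Request R7 ($53), Car 58→Request R4 ($52) — total 64+53+52 = $169.
Swapping Car 106↔Car 58 (Car 106→Request R4 $30, Car 58→Request R7 $26) loses 49.

Max total: $169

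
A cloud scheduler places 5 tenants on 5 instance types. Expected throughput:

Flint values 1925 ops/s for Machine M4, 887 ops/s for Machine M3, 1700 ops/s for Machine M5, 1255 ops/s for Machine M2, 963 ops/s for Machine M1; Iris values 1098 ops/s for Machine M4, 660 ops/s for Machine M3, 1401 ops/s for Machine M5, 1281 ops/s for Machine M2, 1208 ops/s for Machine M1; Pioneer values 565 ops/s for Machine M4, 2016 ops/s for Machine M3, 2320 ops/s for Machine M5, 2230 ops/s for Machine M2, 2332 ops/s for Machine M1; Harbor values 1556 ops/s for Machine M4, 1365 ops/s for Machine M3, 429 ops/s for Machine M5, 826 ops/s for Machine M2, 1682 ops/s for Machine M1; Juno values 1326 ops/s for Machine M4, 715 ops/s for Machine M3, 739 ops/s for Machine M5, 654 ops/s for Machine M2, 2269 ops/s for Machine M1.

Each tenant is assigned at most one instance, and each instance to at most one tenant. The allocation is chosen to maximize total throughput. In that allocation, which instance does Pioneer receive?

Pioneer receives Machine M2.

Optimal: Flint→Machine M4 (1925 ops/s), Iris→Machine M5 (1401 ops/s), Pioneer→Machine M2 (2230 ops/s), Harbor→Machine M3 (1365 ops/s), Juno→Machine M1 (2269 ops/s) — total 1925+1401+2230+1365+2269 = 9190 ops/s.
Row-greedy (each tenant in turn takes its best remaining instance) gives 7677 ops/s, worse by 1513.
Pioneer's own top instance is Machine M1 (2332 ops/s), but forcing Pioneer→Machine M1 and reassigning the rest optimally gives only 8004 ops/s — worse by 1186.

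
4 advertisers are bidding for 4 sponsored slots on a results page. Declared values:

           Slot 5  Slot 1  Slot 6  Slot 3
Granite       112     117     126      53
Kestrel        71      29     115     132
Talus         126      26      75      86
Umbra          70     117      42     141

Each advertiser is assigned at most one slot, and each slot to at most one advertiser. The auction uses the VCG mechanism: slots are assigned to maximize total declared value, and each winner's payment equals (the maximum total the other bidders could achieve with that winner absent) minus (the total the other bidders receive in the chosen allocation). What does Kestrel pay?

Efficient allocation: Granite→Slot 6 ($126), Kestrel→Slot 3 ($132), Talus→Slot 5 ($126), Umbra→Slot 1 ($117); total welfare W = $501.
Kestrel receives Slot 3 at value $132, so the others get W − 132 = $369.
Without Kestrel: best allocation of the remaining 3 bidders over all 4 slots is Granite→Slot 6 ($126), Talus→Slot 5 ($126), Umbra→Slot 3 ($141), total $393.
VCG payment = (others' best without Kestrel) − (others' welfare with Kestrel) = 393 − 369 = $24.

Kestrel pays $24.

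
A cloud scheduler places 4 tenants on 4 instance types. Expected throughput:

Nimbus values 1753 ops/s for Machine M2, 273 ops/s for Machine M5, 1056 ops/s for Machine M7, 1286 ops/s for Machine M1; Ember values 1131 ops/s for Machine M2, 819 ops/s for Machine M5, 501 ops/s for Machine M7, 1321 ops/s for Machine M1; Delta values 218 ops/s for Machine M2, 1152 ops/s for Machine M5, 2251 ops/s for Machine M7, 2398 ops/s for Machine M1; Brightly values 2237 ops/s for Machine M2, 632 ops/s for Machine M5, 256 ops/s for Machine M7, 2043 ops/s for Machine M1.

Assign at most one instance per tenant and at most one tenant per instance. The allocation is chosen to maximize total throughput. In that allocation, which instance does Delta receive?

Optimal: Nimbus→Machine M2 (1753 ops/s), Ember→Machine M5 (819 ops/s), Delta→Machine M7 (2251 ops/s), Brightly→Machine M1 (2043 ops/s) — total 1753+819+2251+2043 = 6866 ops/s.
Column-greedy (each instance in turn goes to its best remaining tenant) gives 5766 ops/s, worse by 1100.
Next-best assignment: Nimbus→Machine M1, Ember→Machine M5, Delta→Machine M7, Brightly→Machine M2 = 6593 ops/s.
Swapping Delta↔Nimbus (Delta→Machine M2 218 ops/s, Nimbus→Machine M7 1056 ops/s) loses 2730.
Every other assignment is strictly worse.
Delta's own top instance is Machine M1 (2398 ops/s), but forcing Delta→Machine M1 and reassigning the rest optimally gives only 6510 ops/s — worse by 356.

Delta receives Machine M7.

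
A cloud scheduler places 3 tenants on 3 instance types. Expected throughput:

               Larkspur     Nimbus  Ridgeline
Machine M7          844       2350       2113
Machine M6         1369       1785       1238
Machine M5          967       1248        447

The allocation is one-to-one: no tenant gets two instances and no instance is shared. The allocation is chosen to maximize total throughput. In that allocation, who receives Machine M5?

Larkspur receives Machine M5.

Optimal: Larkspur→Machine M5 (967 ops/s), Nimbus→Machine M6 (1785 ops/s), Ridgeline→Machine M7 (2113 ops/s) — total 967+1785+2113 = 4865 ops/s.
Max-entry greedy (repeatedly take the single best remaining cell) gives 4166 ops/s, worse by 699.
Next-best assignment: Larkspur→Machine M6, Nimbus→Machine M5, Ridgeline→Machine M7 = 4730 ops/s.
Larkspur's own top instance is Machine M6 (1369 ops/s), but forcing Larkspur→Machine M6 and reassigning the rest optimally gives only 4730 ops/s — worse by 135.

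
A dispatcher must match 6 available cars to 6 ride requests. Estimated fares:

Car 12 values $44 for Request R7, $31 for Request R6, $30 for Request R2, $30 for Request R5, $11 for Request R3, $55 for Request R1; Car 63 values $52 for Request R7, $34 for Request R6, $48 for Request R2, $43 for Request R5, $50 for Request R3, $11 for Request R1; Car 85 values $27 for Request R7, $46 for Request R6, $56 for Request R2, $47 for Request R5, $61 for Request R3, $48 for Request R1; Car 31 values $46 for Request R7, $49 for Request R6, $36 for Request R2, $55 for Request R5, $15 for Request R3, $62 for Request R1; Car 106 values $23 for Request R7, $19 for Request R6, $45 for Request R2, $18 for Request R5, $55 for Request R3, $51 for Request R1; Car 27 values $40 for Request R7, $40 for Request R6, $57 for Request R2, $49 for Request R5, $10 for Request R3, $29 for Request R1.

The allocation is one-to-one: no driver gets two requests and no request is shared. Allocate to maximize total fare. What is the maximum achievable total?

Max total: $320

Treat this as an assignment problem: match each driver to one request.
Optimal: Car 12→Request R1 ($55), Car 63→Request R7 ($52), Car 85→Request R6 ($46), Car 31→Request R5 ($55), Car 106→Request R3 ($55), Car 27→Request R2 ($57) — total 55+52+46+55+55+57 = $320.
Next-best assignment: Car 12→Request R1, Car 63→Request R7, Car 85→Request R2, Car 31→Request R6, Car 106→Request R3, Car 27→Request R5 = $316.
Every other assignment is strictly worse.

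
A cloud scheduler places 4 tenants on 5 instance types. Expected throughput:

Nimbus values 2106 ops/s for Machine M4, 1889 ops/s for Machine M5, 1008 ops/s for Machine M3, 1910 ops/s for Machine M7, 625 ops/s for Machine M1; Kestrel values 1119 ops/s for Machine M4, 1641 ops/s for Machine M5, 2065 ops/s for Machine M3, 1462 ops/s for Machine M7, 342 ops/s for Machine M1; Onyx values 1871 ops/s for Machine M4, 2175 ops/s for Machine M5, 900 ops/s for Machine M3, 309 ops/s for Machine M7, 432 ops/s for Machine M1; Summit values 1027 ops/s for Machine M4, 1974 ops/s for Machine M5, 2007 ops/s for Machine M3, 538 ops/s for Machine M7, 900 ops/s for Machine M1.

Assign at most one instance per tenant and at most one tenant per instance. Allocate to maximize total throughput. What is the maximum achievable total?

Max total: 7820 ops/s

Treat this as an assignment problem: match each tenant to one instance.
Optimal: Nimbus→Machine M7 (1910 ops/s), Kestrel→Machine M3 (2065 ops/s), Onyx→Machine M4 (1871 ops/s), Summit→Machine M5 (1974 ops/s) — total 1910+2065+1871+1974 = 7820 ops/s.
Next-best assignment: Nimbus→Machine M4, Kestrel→Machine M7, Onyx→Machine M5, Summit→Machine M3 = 7750 ops/s.
Swapping Kestrel↔Onyx (Kestrel→Machine M4 1119 ops/s, Onyx→Machine M3 900 ops/s) loses 1917.
No other one-to-one assignment exceeds 7820 ops/s.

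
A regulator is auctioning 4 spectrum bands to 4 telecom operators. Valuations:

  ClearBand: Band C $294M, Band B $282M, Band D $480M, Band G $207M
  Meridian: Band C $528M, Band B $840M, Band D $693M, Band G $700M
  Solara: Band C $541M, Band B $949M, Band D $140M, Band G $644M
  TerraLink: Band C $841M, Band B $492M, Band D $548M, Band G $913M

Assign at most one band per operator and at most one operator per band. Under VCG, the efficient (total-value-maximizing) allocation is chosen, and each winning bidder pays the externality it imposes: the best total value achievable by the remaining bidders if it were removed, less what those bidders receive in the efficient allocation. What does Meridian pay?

Meridian pays $72M.

Efficient allocation: ClearBand→Band D ($480M), Meridian→Band G ($700M), Solara→Band B ($949M), TerraLink→Band C ($841M); total welfare W = $2970M.
Meridian receives Band G at value $700M, so the others get W − 700 = $2270M.
Without Meridian: best allocation of the remaining 3 bidders over all 4 bands is ClearBand→Band D ($480M), Solara→Band B ($949M), TerraLink→Band G ($913M), total $2342M.
VCG payment = (others' best without Meridian) − (others' welfare with Meridian) = 2342 − 2270 = $72M.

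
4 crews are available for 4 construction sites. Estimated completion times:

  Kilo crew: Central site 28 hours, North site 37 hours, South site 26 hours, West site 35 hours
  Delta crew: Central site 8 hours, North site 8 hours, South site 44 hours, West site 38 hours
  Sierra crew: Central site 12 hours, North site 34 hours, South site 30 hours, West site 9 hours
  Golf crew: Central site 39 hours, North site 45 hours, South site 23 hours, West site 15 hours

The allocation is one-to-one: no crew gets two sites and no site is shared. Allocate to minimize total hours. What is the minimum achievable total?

Min total: 61 hours

This is a one-to-one assignment (minimum-cost bipartite matching).
Optimal: Kilo crew→South site (26 hours), Delta crew→North site (8 hours), Sierra crew→Central site (12 hours), Golf crew→West site (15 hours) — total 26+8+12+15 = 61 hours.
Min-entry greedy (repeatedly take the single cheapest remaining cell) gives 77 hours, worse by 16.
Swapping Delta crew↔Sierra crew (Delta crew→Central site 8 hours, Sierra crew→North site 34 hours) adds 22.
Every other assignment is strictly worse.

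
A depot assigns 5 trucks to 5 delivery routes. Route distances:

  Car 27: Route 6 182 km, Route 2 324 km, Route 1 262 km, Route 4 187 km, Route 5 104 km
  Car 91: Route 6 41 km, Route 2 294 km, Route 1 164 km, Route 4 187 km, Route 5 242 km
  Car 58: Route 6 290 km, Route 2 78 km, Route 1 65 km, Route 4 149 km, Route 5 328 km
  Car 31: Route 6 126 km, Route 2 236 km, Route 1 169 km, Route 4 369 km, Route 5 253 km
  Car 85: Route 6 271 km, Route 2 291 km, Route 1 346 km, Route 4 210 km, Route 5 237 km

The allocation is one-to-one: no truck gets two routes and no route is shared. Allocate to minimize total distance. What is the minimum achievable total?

Optimal: Car 27→Route 5 (104 km), Car 91→Route 6 (41 km), Car 58→Route 2 (78 km), Car 31→Route 1 (169 km), Car 85→Route 4 (210 km) — total 104+41+78+169+210 = 602 km.
Min-entry greedy (repeatedly take the single cheapest remaining cell) gives 656 km, worse by 54.
Next-best assignment: Car 27→Route 5, Car 91→Route 6, Car 58→Route 1, Car 31→Route 2, Car 85→Route 4 = 656 km.

Minimum total: 602 km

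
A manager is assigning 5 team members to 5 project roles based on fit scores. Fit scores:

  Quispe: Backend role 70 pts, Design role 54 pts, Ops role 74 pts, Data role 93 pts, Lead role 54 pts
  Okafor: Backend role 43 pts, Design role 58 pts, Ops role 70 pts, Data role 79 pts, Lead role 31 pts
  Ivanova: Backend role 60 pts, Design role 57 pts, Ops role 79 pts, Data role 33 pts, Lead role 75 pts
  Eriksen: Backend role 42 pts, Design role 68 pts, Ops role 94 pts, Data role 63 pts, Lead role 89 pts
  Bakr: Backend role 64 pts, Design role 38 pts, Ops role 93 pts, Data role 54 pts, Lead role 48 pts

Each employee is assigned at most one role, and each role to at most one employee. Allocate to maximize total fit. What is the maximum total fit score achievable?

Maximum total: 393 pts

Optimal: Quispe→Data role (93 pts), Okafor→Design role (58 pts), Ivanova→Backend role (60 pts), Eriksen→Lead role (89 pts), Bakr→Ops role (93 pts) — total 93+58+60+89+93 = 393 pts.
Column-greedy (each role in turn goes to its best remaining employee) gives 385 pts, worse by 8.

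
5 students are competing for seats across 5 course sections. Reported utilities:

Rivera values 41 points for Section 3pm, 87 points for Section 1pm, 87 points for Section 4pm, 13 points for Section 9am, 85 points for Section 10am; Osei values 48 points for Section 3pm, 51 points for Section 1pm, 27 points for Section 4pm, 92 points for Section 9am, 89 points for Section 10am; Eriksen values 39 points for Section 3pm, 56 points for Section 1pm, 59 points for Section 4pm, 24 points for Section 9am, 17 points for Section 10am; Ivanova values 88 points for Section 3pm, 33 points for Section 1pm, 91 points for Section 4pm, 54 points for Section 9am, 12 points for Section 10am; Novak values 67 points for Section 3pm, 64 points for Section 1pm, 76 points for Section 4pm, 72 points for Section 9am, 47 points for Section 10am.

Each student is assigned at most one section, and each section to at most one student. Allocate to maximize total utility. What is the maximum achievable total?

Max total: 397 points

Optimal: Rivera→Section 10am (85 points), Osei→Section 9am (92 points), Eriksen→Section 1pm (56 points), Ivanova→Section 3pm (88 points), Novak→Section 4pm (76 points) — total 85+92+56+88+76 = 397 points.
Column-greedy (each section in turn goes to its best remaining student) gives 360 points, worse by 37.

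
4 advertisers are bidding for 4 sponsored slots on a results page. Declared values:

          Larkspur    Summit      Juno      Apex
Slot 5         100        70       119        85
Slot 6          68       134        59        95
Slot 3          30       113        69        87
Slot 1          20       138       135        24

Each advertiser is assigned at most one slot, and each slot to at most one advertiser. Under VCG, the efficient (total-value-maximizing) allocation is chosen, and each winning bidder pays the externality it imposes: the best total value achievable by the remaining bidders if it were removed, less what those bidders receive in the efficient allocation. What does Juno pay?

Efficient allocation: Larkspur→Slot 5 ($100), Summit→Slot 6 ($134), Juno→Slot 1 ($135), Apex→Slot 3 ($87); total welfare W = $456.
Juno receives Slot 1 at value $135, so the others get W − 135 = $321.
Without Juno: best allocation of the remaining 3 bidders over all 4 slots is Larkspur→Slot 5 ($100), Summit→Slot 1 ($138), Apex→Slot 6 ($95), total $333.
VCG payment = (others' best without Juno) − (others' welfare with Juno) = 333 − 321 = $12.

Juno pays $12.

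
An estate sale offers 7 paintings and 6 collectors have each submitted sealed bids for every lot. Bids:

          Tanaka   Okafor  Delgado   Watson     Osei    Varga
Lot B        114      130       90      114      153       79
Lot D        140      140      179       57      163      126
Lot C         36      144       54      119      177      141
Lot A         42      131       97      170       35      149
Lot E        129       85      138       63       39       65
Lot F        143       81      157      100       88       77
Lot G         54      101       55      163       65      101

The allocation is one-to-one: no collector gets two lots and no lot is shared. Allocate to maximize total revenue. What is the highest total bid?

Optimal: Tanaka→Lot F ($143), Okafor→Lot B ($130), Delgado→Lot D ($179), Watson→Lot G ($163), Osei→Lot C ($177), Varga→Lot A ($149) — total 143+130+179+163+177+149 = $941.
Column-greedy (each lot in turn goes to its best remaining collector) gives $852, worse by 89.

Max total: $941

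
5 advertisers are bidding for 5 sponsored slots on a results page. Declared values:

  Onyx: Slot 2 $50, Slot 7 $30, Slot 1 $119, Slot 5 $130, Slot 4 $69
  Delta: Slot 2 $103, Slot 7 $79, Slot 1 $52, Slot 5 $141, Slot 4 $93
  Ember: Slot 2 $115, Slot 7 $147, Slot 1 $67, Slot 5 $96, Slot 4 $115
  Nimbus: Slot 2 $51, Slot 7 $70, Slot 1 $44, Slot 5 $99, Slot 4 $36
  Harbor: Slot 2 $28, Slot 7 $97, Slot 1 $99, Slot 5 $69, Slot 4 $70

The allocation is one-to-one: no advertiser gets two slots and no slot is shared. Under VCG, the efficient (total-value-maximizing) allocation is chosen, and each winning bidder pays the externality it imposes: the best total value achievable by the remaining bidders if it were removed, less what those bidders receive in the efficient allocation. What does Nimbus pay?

Nimbus pays $40.

Efficient allocation: Onyx→Slot 1 ($119), Delta→Slot 2 ($103), Ember→Slot 7 ($147), Nimbus→Slot 5 ($99), Harbor→Slot 4 ($70); total welfare W = $538.
Nimbus receives Slot 5 at value $99, so the others get W − 99 = $439.
Without Nimbus: best allocation of the remaining 4 bidders over all 5 slots is Onyx→Slot 5 ($130), Delta→Slot 2 ($103), Ember→Slot 7 ($147), Harbor→Slot 1 ($99), total $479.
VCG payment = (others' best without Nimbus) − (others' welfare with Nimbus) = 479 − 439 = $40.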